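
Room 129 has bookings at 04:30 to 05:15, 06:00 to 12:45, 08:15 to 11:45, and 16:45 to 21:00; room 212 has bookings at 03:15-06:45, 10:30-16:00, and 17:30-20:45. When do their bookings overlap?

A, merged: 04:30–05:15, 06:00–12:45, 16:45–21:00.
04:30–05:15 overlaps B on 04:30–05:15.
06:00–12:45 overlaps B on 06:00–06:45, 10:30–12:45.
16:45–21:00 overlaps B on 17:30–20:45.

04:30–05:15, 06:00–06:45, 10:30–12:45, 17:30–20:45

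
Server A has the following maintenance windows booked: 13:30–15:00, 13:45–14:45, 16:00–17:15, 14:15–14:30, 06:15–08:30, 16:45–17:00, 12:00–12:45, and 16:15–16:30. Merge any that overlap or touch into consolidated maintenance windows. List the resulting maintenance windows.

06:15–08:30, 12:00–12:45, 13:30–15:00, 16:00–17:15

Sort by start: 06:15–08:30, 12:00–12:45, 13:30–15:00, 13:45–14:45, 14:15–14:30, 16:00–17:15, 16:15–16:30, 16:45–17:00.
12:00–12:45 is disjoint → start new block.
13:30–15:00 is disjoint → start new block.
13:45–14:45 overlaps/touches 13:30–15:00 → extend to 13:30–15:00.
14:15–14:30 overlaps/touches 13:30–15:00 → extend to 13:30–15:00.
16:00–17:15 is disjoint → start new block.
16:15–16:30 overlaps/touches 16:00–17:15 → extend to 16:00–17:15.
16:45–17:00 overlaps/touches 16:00–17:15 → extend to 16:00–17:15.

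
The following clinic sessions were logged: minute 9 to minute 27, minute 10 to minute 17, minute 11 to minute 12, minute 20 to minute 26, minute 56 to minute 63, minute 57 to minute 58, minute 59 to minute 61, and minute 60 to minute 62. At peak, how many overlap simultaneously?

At minute 11, 3 of the intervals are simultaneously active.
No point has more.

3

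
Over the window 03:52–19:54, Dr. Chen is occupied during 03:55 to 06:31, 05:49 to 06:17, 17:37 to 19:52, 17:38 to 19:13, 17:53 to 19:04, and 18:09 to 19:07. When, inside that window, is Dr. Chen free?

After merging, the occupied span is 03:55-06:31, 17:37-19:52.
Gaps within 03:52-19:54: 03:52-03:55, 06:31-17:37, 19:52-19:54.

03:52-03:55, 06:31-17:37, 19:52-19:54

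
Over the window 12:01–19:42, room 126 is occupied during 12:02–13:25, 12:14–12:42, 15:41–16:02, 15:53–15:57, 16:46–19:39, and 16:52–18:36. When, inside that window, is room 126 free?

12:01–12:02, 13:25–15:41, 16:02–16:46, 19:39–19:42

Covered (merged): 12:02–13:25, 15:41–16:02, 16:46–19:39.
Gaps within 12:01–19:42: 12:01–12:02, 13:25–15:41, 16:02–16:46, 19:39–19:42.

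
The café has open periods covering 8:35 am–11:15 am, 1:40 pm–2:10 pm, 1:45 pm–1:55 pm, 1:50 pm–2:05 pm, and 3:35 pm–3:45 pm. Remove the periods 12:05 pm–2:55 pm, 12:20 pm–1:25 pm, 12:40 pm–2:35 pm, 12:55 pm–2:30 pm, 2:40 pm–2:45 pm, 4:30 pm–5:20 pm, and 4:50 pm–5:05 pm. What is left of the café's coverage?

First set merges to 8:35 am–11:15 am, 1:40 pm–2:10 pm, 3:35 pm–3:45 pm.
Second set merges to 12:05 pm–2:55 pm, 4:30 pm–5:20 pm.
8:35 am–11:15 am is untouched.
1:40 pm–2:10 pm lies entirely inside B → drops out.
3:35 pm–3:45 pm is untouched.

8:35 am–11:15 am, 3:35 pm–3:45 pm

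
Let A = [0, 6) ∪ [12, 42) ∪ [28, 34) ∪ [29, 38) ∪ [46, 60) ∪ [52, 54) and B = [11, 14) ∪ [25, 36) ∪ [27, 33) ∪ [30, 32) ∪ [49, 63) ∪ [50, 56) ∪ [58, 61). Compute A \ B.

[0, 6) ∪ [14, 25) ∪ [36, 42) ∪ [46, 49)

A, merged: [0, 6), [12, 42), [46, 60).
B, merged: [11, 14), [25, 36), [49, 63).
[0, 6): no B overlap → unchanged.
[12, 42) minus B → [14, 25), [36, 42).
[46, 60) minus B → [46, 49).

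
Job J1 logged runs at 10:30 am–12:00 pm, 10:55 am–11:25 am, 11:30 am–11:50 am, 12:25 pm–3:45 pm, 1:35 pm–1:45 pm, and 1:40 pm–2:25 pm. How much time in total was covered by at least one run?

Merged: 10:30 am–12:00 pm, 12:25 pm–3:45 pm.
Lengths: 1 h 30 min + 3 h 20 min = 4 h 50 min.

4 h 50 min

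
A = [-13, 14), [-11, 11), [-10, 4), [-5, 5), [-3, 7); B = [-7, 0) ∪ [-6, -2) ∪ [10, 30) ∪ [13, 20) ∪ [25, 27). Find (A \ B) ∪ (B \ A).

[-13, -7) ∪ [0, 10) ∪ [14, 30)

Merge the first list: [-13, 14).
Merge the second list: [-7, 0), [10, 30).
A \ B = [-13, -7), [0, 10).
B \ A = [14, 30).
Union of the two gives the symmetric difference.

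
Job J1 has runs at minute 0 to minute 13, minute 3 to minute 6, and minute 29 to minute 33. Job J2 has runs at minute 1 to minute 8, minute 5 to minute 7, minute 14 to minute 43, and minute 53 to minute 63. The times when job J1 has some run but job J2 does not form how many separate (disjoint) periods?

2

Merge the first list: minute 0 to minute 13, minute 29 to minute 33.
Merge the second list: minute 1 to minute 8, minute 14 to minute 43, minute 53 to minute 63.
A \ B = minute 0 to minute 1, minute 8 to minute 13.
That is 2 disjoint pieces.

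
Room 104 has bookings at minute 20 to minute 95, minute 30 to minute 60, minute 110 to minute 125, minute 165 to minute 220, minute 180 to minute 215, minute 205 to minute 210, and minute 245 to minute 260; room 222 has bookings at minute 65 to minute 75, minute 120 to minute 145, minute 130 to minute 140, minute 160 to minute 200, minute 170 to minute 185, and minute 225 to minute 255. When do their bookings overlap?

minute 65 to minute 75, minute 120 to minute 125, minute 165 to minute 200, minute 245 to minute 255

First set merges to minute 20 to minute 95, minute 110 to minute 125, minute 165 to minute 220, minute 245 to minute 260.
Second set merges to minute 65 to minute 75, minute 120 to minute 145, minute 160 to minute 200, minute 225 to minute 255.
minute 20 to minute 95 ∩ B → minute 65 to minute 75.
minute 110 to minute 125 ∩ B → minute 120 to minute 125.
minute 165 to minute 220 ∩ B → minute 165 to minute 200.
minute 245 to minute 260 ∩ B → minute 245 to minute 255.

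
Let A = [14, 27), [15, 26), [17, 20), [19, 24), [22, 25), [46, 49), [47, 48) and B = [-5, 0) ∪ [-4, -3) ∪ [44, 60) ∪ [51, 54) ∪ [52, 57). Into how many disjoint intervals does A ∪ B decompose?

Merge the first list: [14, 27), [46, 49).
Merge the second list: [-5, 0), [44, 60).
A ∪ B = [-5, 0), [14, 27), [44, 60).
That is 3 disjoint pieces.

3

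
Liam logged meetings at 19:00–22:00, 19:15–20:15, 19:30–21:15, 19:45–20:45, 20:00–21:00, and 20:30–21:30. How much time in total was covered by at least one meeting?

3 h

Merged: 19:00-22:00.
Length: 3 h.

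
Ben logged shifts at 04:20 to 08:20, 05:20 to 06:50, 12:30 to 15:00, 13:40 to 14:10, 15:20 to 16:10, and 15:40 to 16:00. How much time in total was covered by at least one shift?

7 h 20 min

Merged: 04:20-08:20, 12:30-15:00, 15:20-16:10.
Lengths: 4 h + 2 h 30 min + 50 min = 7 h 20 min.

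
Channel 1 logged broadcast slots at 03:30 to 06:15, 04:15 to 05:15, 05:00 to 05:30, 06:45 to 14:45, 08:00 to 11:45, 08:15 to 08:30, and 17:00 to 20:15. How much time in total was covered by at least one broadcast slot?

Merged: 03:30-06:15, 06:45-14:45, 17:00-20:15.
Lengths: 2 h 45 min + 8 h + 3 h 15 min = 14 h.

14 h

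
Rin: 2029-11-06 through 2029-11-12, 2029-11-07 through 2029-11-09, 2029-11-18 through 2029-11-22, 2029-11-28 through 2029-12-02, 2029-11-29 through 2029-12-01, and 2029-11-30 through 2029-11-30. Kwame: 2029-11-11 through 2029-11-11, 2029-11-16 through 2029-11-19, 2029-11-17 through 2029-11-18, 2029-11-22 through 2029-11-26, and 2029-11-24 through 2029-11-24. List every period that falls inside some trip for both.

2029-11-11 through 2029-11-11, 2029-11-18 through 2029-11-19, 2029-11-22 through 2029-11-22

Merge the first list: 2029-11-06 through 2029-11-12, 2029-11-18 through 2029-11-22, 2029-11-28 through 2029-12-02.
Merge the second list: 2029-11-11 through 2029-11-11, 2029-11-16 through 2029-11-19, 2029-11-22 through 2029-11-26.
2029-11-06 through 2029-11-12 overlaps B on 2029-11-11 through 2029-11-11.
2029-11-18 through 2029-11-22 overlaps B on 2029-11-18 through 2029-11-19, 2029-11-22 through 2029-11-22.
2029-11-28 through 2029-12-02 falls entirely outside B.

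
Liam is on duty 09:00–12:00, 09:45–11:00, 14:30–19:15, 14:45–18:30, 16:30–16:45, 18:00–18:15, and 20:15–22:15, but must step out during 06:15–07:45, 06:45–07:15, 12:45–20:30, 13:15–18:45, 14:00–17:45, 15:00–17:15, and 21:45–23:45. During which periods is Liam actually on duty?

Merge the first list: 09:00–12:00, 14:30–19:15, 20:15–22:15.
Merge the second list: 06:15–07:45, 12:45–20:30, 21:45–23:45.
09:00–12:00: nothing removed.
14:30–19:15: entirely removed.
20:15–22:15 \ B = 20:30–21:45.

09:00–12:00, 20:30–21:45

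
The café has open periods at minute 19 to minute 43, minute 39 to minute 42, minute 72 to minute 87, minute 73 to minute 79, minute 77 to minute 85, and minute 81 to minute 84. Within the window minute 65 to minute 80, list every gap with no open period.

After merging, the occupied span is minute 19 to minute 43, minute 72 to minute 87.
Gaps within minute 65 to minute 80: minute 65 to minute 72.

minute 65 to minute 72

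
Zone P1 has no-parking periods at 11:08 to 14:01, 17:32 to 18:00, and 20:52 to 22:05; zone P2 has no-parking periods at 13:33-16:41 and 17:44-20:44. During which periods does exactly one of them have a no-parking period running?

Only in the first: 11:08–13:33, 17:32–17:44, 20:52–22:05.
Only in the second: 14:01–16:41, 18:00–20:44.
Together these are the periods covered by exactly one.

11:08–13:33, 14:01–16:41, 17:32–17:44, 18:00–20:44, 20:52–22:05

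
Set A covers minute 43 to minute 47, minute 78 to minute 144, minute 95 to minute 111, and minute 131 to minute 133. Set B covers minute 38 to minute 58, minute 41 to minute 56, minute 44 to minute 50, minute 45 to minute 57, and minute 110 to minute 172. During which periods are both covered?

minute 43 to minute 47, minute 110 to minute 144

Merge the first list: minute 43 to minute 47, minute 78 to minute 144.
Merge the second list: minute 38 to minute 58, minute 110 to minute 172.
minute 43 to minute 47 ∩ B → minute 43 to minute 47.
minute 78 to minute 144 ∩ B → minute 110 to minute 144.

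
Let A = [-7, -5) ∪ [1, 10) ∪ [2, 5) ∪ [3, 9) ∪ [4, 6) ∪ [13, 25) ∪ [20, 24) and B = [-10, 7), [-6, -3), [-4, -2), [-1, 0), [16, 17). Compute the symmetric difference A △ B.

[-10, -7) ∪ [-5, 1) ∪ [7, 10) ∪ [13, 16) ∪ [17, 25)

A, merged: [-7, -5), [1, 10), [13, 25).
B, merged: [-10, 7), [16, 17).
Only in the first: [7, 10), [13, 16), [17, 25).
Only in the second: [-10, -7), [-5, 1).
Together these are the periods covered by exactly one.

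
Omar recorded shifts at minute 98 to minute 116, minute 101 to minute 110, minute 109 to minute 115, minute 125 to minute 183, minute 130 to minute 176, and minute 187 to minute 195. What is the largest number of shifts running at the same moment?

Walk the sorted start/end points keeping a running depth.
The depth first hits 3 at minute 109.

3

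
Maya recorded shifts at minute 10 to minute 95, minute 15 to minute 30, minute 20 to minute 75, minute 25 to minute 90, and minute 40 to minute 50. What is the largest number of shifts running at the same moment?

4

Walk the sorted start/end points keeping a running depth.
The depth first hits 4 at minute 25.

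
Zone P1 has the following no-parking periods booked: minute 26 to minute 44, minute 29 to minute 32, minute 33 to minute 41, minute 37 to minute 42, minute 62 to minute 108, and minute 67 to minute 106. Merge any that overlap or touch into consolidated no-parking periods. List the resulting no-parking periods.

minute 26 to minute 44, minute 62 to minute 108

minute 29 to minute 32 overlaps/touches minute 26 to minute 44 → extend to minute 26 to minute 44.
minute 33 to minute 41 overlaps/touches minute 26 to minute 44 → extend to minute 26 to minute 44.
minute 37 to minute 42 overlaps/touches minute 26 to minute 44 → extend to minute 26 to minute 44.
minute 62 to minute 108 is disjoint → start new block.
minute 67 to minute 106 overlaps/touches minute 62 to minute 108 → extend to minute 62 to minute 108.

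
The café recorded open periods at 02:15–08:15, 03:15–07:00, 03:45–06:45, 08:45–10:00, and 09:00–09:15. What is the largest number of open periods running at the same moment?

Walk the sorted start/end points keeping a running depth.
The depth first hits 3 at 03:45.

3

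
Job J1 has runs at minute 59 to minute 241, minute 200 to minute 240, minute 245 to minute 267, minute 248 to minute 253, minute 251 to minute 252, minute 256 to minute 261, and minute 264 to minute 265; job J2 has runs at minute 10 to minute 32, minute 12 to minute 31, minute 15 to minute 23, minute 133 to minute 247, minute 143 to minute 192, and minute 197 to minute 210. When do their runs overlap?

minute 133 to minute 241, minute 245 to minute 247

Merge the first list: minute 59 to minute 241, minute 245 to minute 267.
Merge the second list: minute 10 to minute 32, minute 133 to minute 247.
minute 59 to minute 241 meets the second set on minute 133 to minute 241.
minute 245 to minute 267 meets the second set on minute 245 to minute 247.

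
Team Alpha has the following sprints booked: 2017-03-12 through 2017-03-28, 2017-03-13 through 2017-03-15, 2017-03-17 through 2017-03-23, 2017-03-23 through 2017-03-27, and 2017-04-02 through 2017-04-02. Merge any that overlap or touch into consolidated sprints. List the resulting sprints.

2017-03-13 through 2017-03-15 overlaps/touches 2017-03-12 through 2017-03-28 → extend to 2017-03-12 through 2017-03-28.
2017-03-17 through 2017-03-23 overlaps/touches 2017-03-12 through 2017-03-28 → extend to 2017-03-12 through 2017-03-28.
2017-03-23 through 2017-03-27 overlaps/touches 2017-03-12 through 2017-03-28 → extend to 2017-03-12 through 2017-03-28.
2017-04-02 through 2017-04-02 is disjoint → start new block.

2017-03-12 through 2017-03-28, 2017-04-02 through 2017-04-02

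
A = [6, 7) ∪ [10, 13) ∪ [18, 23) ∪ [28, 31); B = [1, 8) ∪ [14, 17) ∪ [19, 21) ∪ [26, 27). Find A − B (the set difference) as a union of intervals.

[10, 13) ∪ [18, 19) ∪ [21, 23) ∪ [28, 31)

[6, 7) lies entirely inside B → drops out.
[10, 13) is untouched.
[18, 23) with B removed leaves [18, 19), [21, 23).
[28, 31) is untouched.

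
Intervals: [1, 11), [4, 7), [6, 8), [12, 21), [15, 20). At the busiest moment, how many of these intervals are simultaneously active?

At 6, 3 of the intervals are simultaneously active.
No point has more.

3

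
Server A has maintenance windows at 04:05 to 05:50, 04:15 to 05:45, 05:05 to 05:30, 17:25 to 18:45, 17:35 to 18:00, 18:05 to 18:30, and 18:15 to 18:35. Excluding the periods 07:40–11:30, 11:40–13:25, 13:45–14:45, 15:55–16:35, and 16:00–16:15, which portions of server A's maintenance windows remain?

04:05-05:50, 17:25-18:45

Merge the first list: 04:05-05:50, 17:25-18:45.
Merge the second list: 07:40-11:30, 11:40-13:25, 13:45-14:45, 15:55-16:35.
04:05-05:50: nothing removed.
17:25-18:45: nothing removed.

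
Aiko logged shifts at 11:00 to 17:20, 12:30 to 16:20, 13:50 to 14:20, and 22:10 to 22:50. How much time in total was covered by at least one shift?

7 h

Merged: 11:00–17:20, 22:10–22:50.
Lengths: 6 h 20 min + 40 min = 7 h.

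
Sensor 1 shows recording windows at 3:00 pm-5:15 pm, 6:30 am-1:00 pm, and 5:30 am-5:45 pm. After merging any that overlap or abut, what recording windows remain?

5:30 am–5:45 pm

Sort by start: 5:30 am–5:45 pm, 6:30 am–1:00 pm, 3:00 pm–5:15 pm.
6:30 am–1:00 pm overlaps/touches 5:30 am–5:45 pm → extend to 5:30 am–5:45 pm.
3:00 pm–5:15 pm overlaps/touches 5:30 am–5:45 pm → extend to 5:30 am–5:45 pm.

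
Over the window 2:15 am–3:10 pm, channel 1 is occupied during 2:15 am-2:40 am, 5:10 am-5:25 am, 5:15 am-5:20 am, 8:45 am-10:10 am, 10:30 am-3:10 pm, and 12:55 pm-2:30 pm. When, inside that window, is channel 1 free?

2:40 am–5:10 am, 5:25 am–8:45 am, 10:10 am–10:30 am

The merged coverage is 2:15 am–2:40 am, 5:10 am–5:25 am, 8:45 am–10:10 am, 10:30 am–3:10 pm.
Gaps within 2:15 am–3:10 pm: 2:40 am–5:10 am, 5:25 am–8:45 am, 10:10 am–10:30 am.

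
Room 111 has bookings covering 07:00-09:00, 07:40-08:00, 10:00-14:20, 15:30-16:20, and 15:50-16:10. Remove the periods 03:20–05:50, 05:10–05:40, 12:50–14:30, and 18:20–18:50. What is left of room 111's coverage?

07:00-09:00, 10:00-12:50, 15:30-16:20

A, merged: 07:00-09:00, 10:00-14:20, 15:30-16:20.
B, merged: 03:20-05:50, 12:50-14:30, 18:20-18:50.
07:00-09:00: nothing removed.
10:00-14:20 \ B = 10:00-12:50.
15:30-16:20: nothing removed.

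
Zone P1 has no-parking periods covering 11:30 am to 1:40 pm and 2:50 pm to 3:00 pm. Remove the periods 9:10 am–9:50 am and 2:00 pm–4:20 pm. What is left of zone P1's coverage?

11:30 am–1:40 pm: nothing removed.
2:50 pm–3:00 pm: entirely removed.

11:30 am–1:40 pm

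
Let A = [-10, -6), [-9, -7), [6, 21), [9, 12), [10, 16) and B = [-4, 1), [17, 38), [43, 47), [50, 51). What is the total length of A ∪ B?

46

First set merges to [-10, -6), [6, 21).
A ∪ B = [-10, -6), [-4, 1), [6, 38), [43, 47), [50, 51).
Total: 4 + 5 + 32 + 4 + 1 = 46.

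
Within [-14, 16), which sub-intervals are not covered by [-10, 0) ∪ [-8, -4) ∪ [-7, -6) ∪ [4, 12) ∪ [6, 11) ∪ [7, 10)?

[-14, -10) ∪ [0, 4) ∪ [12, 16)

Covered (merged): [-10, 0), [4, 12).
Gaps within [-14, 16): [-14, -10), [0, 4), [12, 16).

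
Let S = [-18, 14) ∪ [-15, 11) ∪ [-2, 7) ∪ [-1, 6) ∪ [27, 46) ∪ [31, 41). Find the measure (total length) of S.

Merged: [-18, 14), [27, 46).
Lengths: 32 + 19 = 51.

51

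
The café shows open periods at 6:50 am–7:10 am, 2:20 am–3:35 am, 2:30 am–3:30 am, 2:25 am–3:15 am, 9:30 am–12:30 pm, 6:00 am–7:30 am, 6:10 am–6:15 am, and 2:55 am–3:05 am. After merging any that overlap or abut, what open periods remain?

Sort by start: 2:20 am-3:35 am, 2:25 am-3:15 am, 2:30 am-3:30 am, 2:55 am-3:05 am, 6:00 am-7:30 am, 6:10 am-6:15 am, 6:50 am-7:10 am, 9:30 am-12:30 pm.
2:25 am-3:15 am overlaps/touches 2:20 am-3:35 am → extend to 2:20 am-3:35 am.
2:30 am-3:30 am overlaps/touches 2:20 am-3:35 am → extend to 2:20 am-3:35 am.
2:55 am-3:05 am overlaps/touches 2:20 am-3:35 am → extend to 2:20 am-3:35 am.
6:00 am-7:30 am is disjoint → start new block.
6:10 am-6:15 am overlaps/touches 6:00 am-7:30 am → extend to 6:00 am-7:30 am.
6:50 am-7:10 am overlaps/touches 6:00 am-7:30 am → extend to 6:00 am-7:30 am.
9:30 am-12:30 pm is disjoint → start new block.

2:20 am-3:35 am, 6:00 am-7:30 am, 9:30 am-12:30 pm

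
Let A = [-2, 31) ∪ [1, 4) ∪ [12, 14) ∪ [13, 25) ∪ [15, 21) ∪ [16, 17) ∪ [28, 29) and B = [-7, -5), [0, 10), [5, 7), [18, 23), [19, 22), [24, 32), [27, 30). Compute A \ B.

First set merges to [-2, 31).
Second set merges to [-7, -5), [0, 10), [18, 23), [24, 32).
[-2, 31) minus B → [-2, 0), [10, 18), [23, 24).

[-2, 0) ∪ [10, 18) ∪ [23, 24)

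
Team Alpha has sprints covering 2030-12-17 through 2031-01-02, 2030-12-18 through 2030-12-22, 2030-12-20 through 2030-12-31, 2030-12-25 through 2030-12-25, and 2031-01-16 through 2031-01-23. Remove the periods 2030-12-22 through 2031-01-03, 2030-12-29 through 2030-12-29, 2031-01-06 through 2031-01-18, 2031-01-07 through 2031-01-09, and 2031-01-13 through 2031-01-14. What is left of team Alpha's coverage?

2030-12-17 through 2030-12-21, 2031-01-19 through 2031-01-23

First set merges to 2030-12-17 through 2031-01-02, 2031-01-16 through 2031-01-23.
Second set merges to 2030-12-22 through 2031-01-03, 2031-01-06 through 2031-01-18.
2030-12-17 through 2031-01-02 minus B → 2030-12-17 through 2030-12-21.
2031-01-16 through 2031-01-23 minus B → 2031-01-19 through 2031-01-23.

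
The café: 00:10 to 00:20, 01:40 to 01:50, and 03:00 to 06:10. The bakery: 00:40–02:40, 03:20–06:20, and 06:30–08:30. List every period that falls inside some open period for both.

01:40–01:50, 03:20–06:10

00:10–00:20: no overlap with the second set.
01:40–01:50 meets the second set on 01:40–01:50.
03:00–06:10 meets the second set on 03:20–06:10.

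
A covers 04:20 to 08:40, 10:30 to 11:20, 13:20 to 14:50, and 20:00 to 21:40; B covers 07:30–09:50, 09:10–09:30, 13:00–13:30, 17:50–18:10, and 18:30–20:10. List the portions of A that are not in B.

04:20–07:30, 10:30–11:20, 13:30–14:50, 20:10–21:40

B, merged: 07:30–09:50, 13:00–13:30, 17:50–18:10, 18:30–20:10.
04:20–08:40 with B removed leaves 04:20–07:30.
10:30–11:20 is untouched.
13:20–14:50 with B removed leaves 13:30–14:50.
20:00–21:40 with B removed leaves 20:10–21:40.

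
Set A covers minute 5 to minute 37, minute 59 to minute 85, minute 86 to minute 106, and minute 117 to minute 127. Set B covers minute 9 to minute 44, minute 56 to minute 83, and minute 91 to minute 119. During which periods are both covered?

minute 5 to minute 37 meets the second set on minute 9 to minute 37.
minute 59 to minute 85 meets the second set on minute 59 to minute 83.
minute 86 to minute 106 meets the second set on minute 91 to minute 106.
minute 117 to minute 127 meets the second set on minute 117 to minute 119.

minute 9 to minute 37, minute 59 to minute 83, minute 91 to minute 106, minute 117 to minute 119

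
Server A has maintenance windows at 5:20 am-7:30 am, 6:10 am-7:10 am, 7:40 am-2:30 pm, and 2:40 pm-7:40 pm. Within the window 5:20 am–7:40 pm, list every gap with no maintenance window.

After merging, the occupied span is 5:20 am-7:30 am, 7:40 am-2:30 pm, 2:40 pm-7:40 pm.
Uncovered inside 5:20 am-7:40 pm: 7:30 am-7:40 am, 2:30 pm-2:40 pm.

7:30 am-7:40 am, 2:30 pm-2:40 pm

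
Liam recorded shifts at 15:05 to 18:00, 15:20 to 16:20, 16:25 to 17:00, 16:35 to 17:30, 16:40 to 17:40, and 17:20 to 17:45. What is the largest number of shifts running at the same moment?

4

Walk the sorted start/end points keeping a running depth.
The depth first hits 4 at 16:40.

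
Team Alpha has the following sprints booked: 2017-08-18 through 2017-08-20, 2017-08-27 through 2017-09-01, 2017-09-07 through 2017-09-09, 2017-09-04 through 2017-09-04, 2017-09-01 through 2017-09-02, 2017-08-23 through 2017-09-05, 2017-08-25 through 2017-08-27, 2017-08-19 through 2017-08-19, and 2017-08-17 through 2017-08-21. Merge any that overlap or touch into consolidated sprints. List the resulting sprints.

2017-08-17 through 2017-08-21, 2017-08-23 through 2017-09-05, 2017-09-07 through 2017-09-09

Sort by start: 2017-08-17 through 2017-08-21, 2017-08-18 through 2017-08-20, 2017-08-19 through 2017-08-19, 2017-08-23 through 2017-09-05, 2017-08-25 through 2017-08-27, 2017-08-27 through 2017-09-01, 2017-09-01 through 2017-09-02, 2017-09-04 through 2017-09-04, 2017-09-07 through 2017-09-09.
2017-08-18 through 2017-08-20 overlaps/touches 2017-08-17 through 2017-08-21 → extend to 2017-08-17 through 2017-08-21.
2017-08-19 through 2017-08-19 overlaps/touches 2017-08-17 through 2017-08-21 → extend to 2017-08-17 through 2017-08-21.
2017-08-23 through 2017-09-05 is disjoint → start new block.
2017-08-25 through 2017-08-27 overlaps/touches 2017-08-23 through 2017-09-05 → extend to 2017-08-23 through 2017-09-05.
2017-08-27 through 2017-09-01 overlaps/touches 2017-08-23 through 2017-09-05 → extend to 2017-08-23 through 2017-09-05.
2017-09-01 through 2017-09-02 overlaps/touches 2017-08-23 through 2017-09-05 → extend to 2017-08-23 through 2017-09-05.
2017-09-04 through 2017-09-04 overlaps/touches 2017-08-23 through 2017-09-05 → extend to 2017-08-23 through 2017-09-05.
2017-09-07 through 2017-09-09 is disjoint → start new block.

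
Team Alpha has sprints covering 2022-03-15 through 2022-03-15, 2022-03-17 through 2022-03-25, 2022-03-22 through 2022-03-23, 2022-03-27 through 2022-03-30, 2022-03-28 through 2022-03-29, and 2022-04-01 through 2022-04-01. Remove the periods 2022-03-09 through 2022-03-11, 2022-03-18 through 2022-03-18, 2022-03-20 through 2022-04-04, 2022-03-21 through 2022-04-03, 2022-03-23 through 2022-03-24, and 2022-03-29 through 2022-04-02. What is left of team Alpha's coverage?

2022-03-15 through 2022-03-15, 2022-03-17 through 2022-03-17, 2022-03-19 through 2022-03-19

First set merges to 2022-03-15 through 2022-03-15, 2022-03-17 through 2022-03-25, 2022-03-27 through 2022-03-30, 2022-04-01 through 2022-04-01.
Second set merges to 2022-03-09 through 2022-03-11, 2022-03-18 through 2022-03-18, 2022-03-20 through 2022-04-04.
2022-03-15 through 2022-03-15: no B overlap → unchanged.
2022-03-17 through 2022-03-25 minus B → 2022-03-17 through 2022-03-17, 2022-03-19 through 2022-03-19.
2022-03-27 through 2022-03-30: fully covered by B → removed.
2022-04-01 through 2022-04-01: fully covered by B → removed.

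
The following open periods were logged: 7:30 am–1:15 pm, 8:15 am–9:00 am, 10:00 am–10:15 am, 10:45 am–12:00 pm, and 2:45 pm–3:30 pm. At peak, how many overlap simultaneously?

Walk the sorted start/end points keeping a running depth.
The depth first hits 2 at 8:15 am.

2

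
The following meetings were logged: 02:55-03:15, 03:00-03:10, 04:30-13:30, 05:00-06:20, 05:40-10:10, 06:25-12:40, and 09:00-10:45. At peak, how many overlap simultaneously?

4

At 09:00, 4 of the intervals are simultaneously active.
No point has more.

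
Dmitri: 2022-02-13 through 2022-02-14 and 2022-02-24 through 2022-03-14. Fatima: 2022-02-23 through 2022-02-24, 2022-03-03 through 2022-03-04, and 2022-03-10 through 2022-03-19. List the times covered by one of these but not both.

2022-02-13 through 2022-02-14, 2022-02-23 through 2022-02-23, 2022-02-25 through 2022-03-02, 2022-03-05 through 2022-03-09, 2022-03-15 through 2022-03-19

A but not B: 2022-02-13 through 2022-02-14, 2022-02-25 through 2022-03-02, 2022-03-05 through 2022-03-09.
B but not A: 2022-02-23 through 2022-02-23, 2022-03-15 through 2022-03-19.
Combining gives A △ B.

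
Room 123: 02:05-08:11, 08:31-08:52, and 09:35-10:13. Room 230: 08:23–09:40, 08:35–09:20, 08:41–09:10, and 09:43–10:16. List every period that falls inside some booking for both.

B, merged: 08:23-09:40, 09:43-10:16.
02:05-08:11 meets no B interval.
08:31-08:52 ∩ B → 08:31-08:52.
09:35-10:13 ∩ B → 09:35-09:40, 09:43-10:13.

08:31-08:52, 09:35-09:40, 09:43-10:13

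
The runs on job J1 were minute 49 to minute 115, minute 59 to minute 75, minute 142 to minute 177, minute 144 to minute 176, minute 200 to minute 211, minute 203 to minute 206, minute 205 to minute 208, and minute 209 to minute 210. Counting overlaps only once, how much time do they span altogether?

Merged: minute 49 to minute 115, minute 142 to minute 177, minute 200 to minute 211.
Lengths: 66 minutes + 35 minutes + 11 minutes = 112 minutes.

112 minutes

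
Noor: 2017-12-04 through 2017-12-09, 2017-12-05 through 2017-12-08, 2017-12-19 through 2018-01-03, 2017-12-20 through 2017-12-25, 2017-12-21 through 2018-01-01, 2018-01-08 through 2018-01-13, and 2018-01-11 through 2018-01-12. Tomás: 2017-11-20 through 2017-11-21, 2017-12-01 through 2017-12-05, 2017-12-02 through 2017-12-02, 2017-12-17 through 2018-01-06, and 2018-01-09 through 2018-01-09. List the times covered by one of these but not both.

First set merges to 2017-12-04 through 2017-12-09, 2017-12-19 through 2018-01-03, 2018-01-08 through 2018-01-13.
Second set merges to 2017-11-20 through 2017-11-21, 2017-12-01 through 2017-12-05, 2017-12-17 through 2018-01-06, 2018-01-09 through 2018-01-09.
Only in the first: 2017-12-06 through 2017-12-09, 2018-01-08 through 2018-01-08, 2018-01-10 through 2018-01-13.
Only in the second: 2017-11-20 through 2017-11-21, 2017-12-01 through 2017-12-03, 2017-12-17 through 2017-12-18, 2018-01-04 through 2018-01-06.
Together these are the periods covered by exactly one.

2017-11-20 through 2017-11-21, 2017-12-01 through 2017-12-03, 2017-12-06 through 2017-12-09, 2017-12-17 through 2017-12-18, 2018-01-04 through 2018-01-06, 2018-01-08 through 2018-01-08, 2018-01-10 through 2018-01-13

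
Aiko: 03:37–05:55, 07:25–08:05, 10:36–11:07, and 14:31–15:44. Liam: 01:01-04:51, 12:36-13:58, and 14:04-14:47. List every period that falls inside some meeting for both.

03:37–05:55 ∩ B → 03:37–04:51.
07:25–08:05 meets no B interval.
10:36–11:07 meets no B interval.
14:31–15:44 ∩ B → 14:31–14:47.

03:37–04:51, 14:31–14:47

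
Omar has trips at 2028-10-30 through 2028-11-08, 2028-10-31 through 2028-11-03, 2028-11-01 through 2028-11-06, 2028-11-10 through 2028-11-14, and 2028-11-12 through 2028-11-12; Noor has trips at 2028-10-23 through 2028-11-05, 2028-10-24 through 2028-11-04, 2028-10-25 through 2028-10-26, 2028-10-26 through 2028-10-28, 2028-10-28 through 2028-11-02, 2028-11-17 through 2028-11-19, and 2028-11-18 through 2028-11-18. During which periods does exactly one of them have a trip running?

Merge the first list: 2028-10-30 through 2028-11-08, 2028-11-10 through 2028-11-14.
Merge the second list: 2028-10-23 through 2028-11-05, 2028-11-17 through 2028-11-19.
Only in the first: 2028-11-06 through 2028-11-08, 2028-11-10 through 2028-11-14.
Only in the second: 2028-10-23 through 2028-10-29, 2028-11-17 through 2028-11-19.
Together these are the periods covered by exactly one.

2028-10-23 through 2028-10-29, 2028-11-06 through 2028-11-08, 2028-11-10 through 2028-11-14, 2028-11-17 through 2028-11-19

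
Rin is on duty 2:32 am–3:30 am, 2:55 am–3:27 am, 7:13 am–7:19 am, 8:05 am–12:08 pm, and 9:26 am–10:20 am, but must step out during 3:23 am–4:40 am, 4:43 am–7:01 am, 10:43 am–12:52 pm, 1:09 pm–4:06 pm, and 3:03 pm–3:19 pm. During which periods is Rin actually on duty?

2:32 am–3:23 am, 7:13 am–7:19 am, 8:05 am–10:43 am

Merge the first list: 2:32 am–3:30 am, 7:13 am–7:19 am, 8:05 am–12:08 pm.
Merge the second list: 3:23 am–4:40 am, 4:43 am–7:01 am, 10:43 am–12:52 pm, 1:09 pm–4:06 pm.
2:32 am–3:30 am with B removed leaves 2:32 am–3:23 am.
7:13 am–7:19 am is untouched.
8:05 am–12:08 pm with B removed leaves 8:05 am–10:43 am.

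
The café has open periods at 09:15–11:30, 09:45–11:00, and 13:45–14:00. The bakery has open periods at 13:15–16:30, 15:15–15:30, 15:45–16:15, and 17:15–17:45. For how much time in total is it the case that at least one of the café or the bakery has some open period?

Merge the first list: 09:15–11:30, 13:45–14:00.
Merge the second list: 13:15–16:30, 17:15–17:45.
A ∪ B = 09:15–11:30, 13:15–16:30, 17:15–17:45.
Total: 2 h 15 min + 3 h 15 min + 30 min = 6 h.

6 h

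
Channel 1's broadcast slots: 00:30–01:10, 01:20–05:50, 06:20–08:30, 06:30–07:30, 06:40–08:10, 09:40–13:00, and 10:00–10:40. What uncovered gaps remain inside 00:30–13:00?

01:10-01:20, 05:50-06:20, 08:30-09:40

After merging, the occupied span is 00:30-01:10, 01:20-05:50, 06:20-08:30, 09:40-13:00.
Uncovered inside 00:30-13:00: 01:10-01:20, 05:50-06:20, 08:30-09:40.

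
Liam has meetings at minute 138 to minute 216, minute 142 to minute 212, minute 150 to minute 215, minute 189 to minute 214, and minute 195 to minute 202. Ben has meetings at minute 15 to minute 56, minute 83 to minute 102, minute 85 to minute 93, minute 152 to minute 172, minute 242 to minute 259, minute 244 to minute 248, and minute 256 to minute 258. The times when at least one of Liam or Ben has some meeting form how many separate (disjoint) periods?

4

First set merges to minute 138 to minute 216.
Second set merges to minute 15 to minute 56, minute 83 to minute 102, minute 152 to minute 172, minute 242 to minute 259.
A ∪ B = minute 15 to minute 56, minute 83 to minute 102, minute 138 to minute 216, minute 242 to minute 259.
That is 4 disjoint pieces.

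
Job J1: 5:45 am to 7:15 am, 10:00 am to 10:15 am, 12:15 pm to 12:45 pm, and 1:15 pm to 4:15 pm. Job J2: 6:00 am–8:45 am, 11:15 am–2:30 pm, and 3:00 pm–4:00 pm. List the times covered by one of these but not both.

5:45 am-6:00 am, 7:15 am-8:45 am, 10:00 am-10:15 am, 11:15 am-12:15 pm, 12:45 pm-1:15 pm, 2:30 pm-3:00 pm, 4:00 pm-4:15 pm

A \ B = 5:45 am-6:00 am, 10:00 am-10:15 am, 2:30 pm-3:00 pm, 4:00 pm-4:15 pm.
B \ A = 7:15 am-8:45 am, 11:15 am-12:15 pm, 12:45 pm-1:15 pm.
Union of the two gives the symmetric difference.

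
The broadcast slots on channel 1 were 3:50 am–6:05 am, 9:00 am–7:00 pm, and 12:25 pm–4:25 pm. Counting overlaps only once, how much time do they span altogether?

12 h 15 min

Merged: 3:50 am–6:05 am, 9:00 am–7:00 pm.
Lengths: 2 h 15 min + 10 h = 12 h 15 min.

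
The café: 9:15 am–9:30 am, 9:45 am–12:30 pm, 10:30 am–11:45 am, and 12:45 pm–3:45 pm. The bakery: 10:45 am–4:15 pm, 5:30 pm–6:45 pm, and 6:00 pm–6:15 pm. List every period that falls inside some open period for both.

Merge the first list: 9:15 am–9:30 am, 9:45 am–12:30 pm, 12:45 pm–3:45 pm.
Merge the second list: 10:45 am–4:15 pm, 5:30 pm–6:45 pm.
9:15 am–9:30 am falls entirely outside B.
9:45 am–12:30 pm overlaps B on 10:45 am–12:30 pm.
12:45 pm–3:45 pm overlaps B on 12:45 pm–3:45 pm.

10:45 am–12:30 pm, 12:45 pm–3:45 pm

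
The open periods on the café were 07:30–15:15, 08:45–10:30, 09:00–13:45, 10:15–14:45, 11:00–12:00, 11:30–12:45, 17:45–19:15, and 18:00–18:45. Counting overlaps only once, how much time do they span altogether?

Merged: 07:30-15:15, 17:45-19:15.
Lengths: 7 h 45 min + 1 h 30 min = 9 h 15 min.

9 h 15 min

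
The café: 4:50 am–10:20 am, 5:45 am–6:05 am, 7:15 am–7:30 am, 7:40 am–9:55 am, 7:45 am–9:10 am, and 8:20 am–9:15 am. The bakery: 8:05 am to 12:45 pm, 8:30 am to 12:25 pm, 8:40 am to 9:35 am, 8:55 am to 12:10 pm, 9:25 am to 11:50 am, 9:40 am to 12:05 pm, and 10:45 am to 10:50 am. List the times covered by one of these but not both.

Merge the first list: 4:50 am-10:20 am.
Merge the second list: 8:05 am-12:45 pm.
A \ B = 4:50 am-8:05 am.
B \ A = 10:20 am-12:45 pm.
Union of the two gives the symmetric difference.

4:50 am-8:05 am, 10:20 am-12:45 pm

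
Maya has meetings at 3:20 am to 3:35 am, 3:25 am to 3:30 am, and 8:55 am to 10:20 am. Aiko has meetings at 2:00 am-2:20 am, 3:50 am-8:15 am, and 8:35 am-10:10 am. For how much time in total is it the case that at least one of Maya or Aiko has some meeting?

First set merges to 3:20 am–3:35 am, 8:55 am–10:20 am.
A ∪ B = 2:00 am–2:20 am, 3:20 am–3:35 am, 3:50 am–8:15 am, 8:35 am–10:20 am.
Total: 20 min + 15 min + 4 h 25 min + 1 h 45 min = 6 h 45 min.

6 h 45 min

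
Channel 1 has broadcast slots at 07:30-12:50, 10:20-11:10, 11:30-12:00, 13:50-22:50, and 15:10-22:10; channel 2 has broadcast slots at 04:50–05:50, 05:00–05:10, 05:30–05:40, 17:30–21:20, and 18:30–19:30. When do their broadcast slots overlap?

17:30-21:20

A, merged: 07:30-12:50, 13:50-22:50.
B, merged: 04:50-05:50, 17:30-21:20.
07:30-12:50 meets no B interval.
13:50-22:50 ∩ B → 17:30-21:20.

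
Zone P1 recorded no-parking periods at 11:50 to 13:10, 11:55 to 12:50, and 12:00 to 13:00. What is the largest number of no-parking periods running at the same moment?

Sweep endpoints in order; track running count of active intervals.
Peak of 3 reached at 12:00.

3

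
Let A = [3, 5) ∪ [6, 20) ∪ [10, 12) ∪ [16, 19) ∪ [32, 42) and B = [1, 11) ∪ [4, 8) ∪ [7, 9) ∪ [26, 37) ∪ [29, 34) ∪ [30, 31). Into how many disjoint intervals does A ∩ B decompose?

Merge the first list: [3, 5), [6, 20), [32, 42).
Merge the second list: [1, 11), [26, 37).
A ∩ B = [3, 5), [6, 11), [32, 37).
That is 3 disjoint pieces.

3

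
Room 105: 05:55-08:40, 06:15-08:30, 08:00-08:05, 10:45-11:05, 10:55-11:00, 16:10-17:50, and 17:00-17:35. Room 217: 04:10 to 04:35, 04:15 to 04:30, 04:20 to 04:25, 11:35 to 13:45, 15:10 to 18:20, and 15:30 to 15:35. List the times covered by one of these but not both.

04:10-04:35, 05:55-08:40, 10:45-11:05, 11:35-13:45, 15:10-16:10, 17:50-18:20

A, merged: 05:55-08:40, 10:45-11:05, 16:10-17:50.
B, merged: 04:10-04:35, 11:35-13:45, 15:10-18:20.
A but not B: 05:55-08:40, 10:45-11:05.
B but not A: 04:10-04:35, 11:35-13:45, 15:10-16:10, 17:50-18:20.
Combining gives A △ B.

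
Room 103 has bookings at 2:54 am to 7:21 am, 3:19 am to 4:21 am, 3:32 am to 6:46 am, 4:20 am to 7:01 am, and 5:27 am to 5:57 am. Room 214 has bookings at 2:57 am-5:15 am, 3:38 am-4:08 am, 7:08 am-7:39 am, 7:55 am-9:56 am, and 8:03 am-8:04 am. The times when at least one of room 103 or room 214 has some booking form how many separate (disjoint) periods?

2

Merge the first list: 2:54 am–7:21 am.
Merge the second list: 2:57 am–5:15 am, 7:08 am–7:39 am, 7:55 am–9:56 am.
A ∪ B = 2:54 am–7:39 am, 7:55 am–9:56 am.
That is 2 disjoint pieces.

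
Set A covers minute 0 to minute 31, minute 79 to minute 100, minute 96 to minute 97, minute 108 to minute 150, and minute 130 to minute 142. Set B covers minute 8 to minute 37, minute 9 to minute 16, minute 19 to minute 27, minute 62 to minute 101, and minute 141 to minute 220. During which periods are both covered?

minute 8 to minute 31, minute 79 to minute 100, minute 141 to minute 150

A, merged: minute 0 to minute 31, minute 79 to minute 100, minute 108 to minute 150.
B, merged: minute 8 to minute 37, minute 62 to minute 101, minute 141 to minute 220.
minute 0 to minute 31 meets the second set on minute 8 to minute 31.
minute 79 to minute 100 meets the second set on minute 79 to minute 100.
minute 108 to minute 150 meets the second set on minute 141 to minute 150.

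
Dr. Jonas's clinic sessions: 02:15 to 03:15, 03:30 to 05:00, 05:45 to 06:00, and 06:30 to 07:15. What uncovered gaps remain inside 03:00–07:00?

03:15–03:30, 05:00–05:45, 06:00–06:30

Covered (merged): 02:15–03:15, 03:30–05:00, 05:45–06:00, 06:30–07:15.
Uncovered inside 03:00–07:00: 03:15–03:30, 05:00–05:45, 06:00–06:30.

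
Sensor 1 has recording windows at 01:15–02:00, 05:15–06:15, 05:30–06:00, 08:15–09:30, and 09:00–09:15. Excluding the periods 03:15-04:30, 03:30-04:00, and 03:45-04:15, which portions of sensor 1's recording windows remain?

A, merged: 01:15-02:00, 05:15-06:15, 08:15-09:30.
B, merged: 03:15-04:30.
01:15-02:00 is untouched.
05:15-06:15 is untouched.
08:15-09:30 is untouched.

01:15-02:00, 05:15-06:15, 08:15-09:30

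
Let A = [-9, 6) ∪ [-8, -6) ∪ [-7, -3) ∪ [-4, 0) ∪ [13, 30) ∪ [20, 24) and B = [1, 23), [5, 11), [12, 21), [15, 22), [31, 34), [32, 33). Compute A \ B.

[-9, 1) ∪ [23, 30)

Merge the first list: [-9, 6), [13, 30).
Merge the second list: [1, 23), [31, 34).
[-9, 6) \ B = [-9, 1).
[13, 30) \ B = [23, 30).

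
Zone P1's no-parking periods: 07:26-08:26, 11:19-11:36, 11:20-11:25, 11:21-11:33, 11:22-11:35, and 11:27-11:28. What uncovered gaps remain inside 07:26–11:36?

08:26-11:19

The merged coverage is 07:26-08:26, 11:19-11:36.
Uncovered inside 07:26-11:36: 08:26-11:19.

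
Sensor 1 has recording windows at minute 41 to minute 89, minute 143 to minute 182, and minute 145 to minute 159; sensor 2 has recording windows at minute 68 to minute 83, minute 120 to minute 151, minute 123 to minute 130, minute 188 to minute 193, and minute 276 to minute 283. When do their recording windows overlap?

First set merges to minute 41 to minute 89, minute 143 to minute 182.
Second set merges to minute 68 to minute 83, minute 120 to minute 151, minute 188 to minute 193, minute 276 to minute 283.
minute 41 to minute 89 meets the second set on minute 68 to minute 83.
minute 143 to minute 182 meets the second set on minute 143 to minute 151.

minute 68 to minute 83, minute 143 to minute 151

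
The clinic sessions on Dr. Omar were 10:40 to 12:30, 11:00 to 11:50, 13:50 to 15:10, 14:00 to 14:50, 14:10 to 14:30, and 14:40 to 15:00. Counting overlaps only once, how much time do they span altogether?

3 h 10 min

Merged: 10:40–12:30, 13:50–15:10.
Lengths: 1 h 50 min + 1 h 20 min = 3 h 10 min.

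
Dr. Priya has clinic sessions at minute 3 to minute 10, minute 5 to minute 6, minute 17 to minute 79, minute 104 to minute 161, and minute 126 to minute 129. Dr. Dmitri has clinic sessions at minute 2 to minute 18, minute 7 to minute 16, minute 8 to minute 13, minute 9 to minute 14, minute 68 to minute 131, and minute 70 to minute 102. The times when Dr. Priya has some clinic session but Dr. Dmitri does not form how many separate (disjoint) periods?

2

First set merges to minute 3 to minute 10, minute 17 to minute 79, minute 104 to minute 161.
Second set merges to minute 2 to minute 18, minute 68 to minute 131.
A \ B = minute 18 to minute 68, minute 131 to minute 161.
That is 2 disjoint pieces.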